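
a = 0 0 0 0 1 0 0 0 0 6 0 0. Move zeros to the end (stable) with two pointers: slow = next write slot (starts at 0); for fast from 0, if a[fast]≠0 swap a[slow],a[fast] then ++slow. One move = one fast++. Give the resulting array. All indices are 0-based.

(s=0,f=0) a[fast]=0 → fast++
(s=0,f=1) a[fast]=0 → fast++
(s=0,f=2) a[fast]=0 → fast++
(s=0,f=3) a[fast]=0 → fast++
(s=0,f=4) a[fast]=1≠0 swap→a[0]=1 → slow++,fast++
(s=1,f=5) a[fast]=0 → fast++
(s=1,f=6) a[fast]=0 → fast++
(s=1,f=7) a[fast]=0 → fast++
(s=1,f=8) a[fast]=0 → fast++
(s=1,f=9) a[fast]=6≠0 swap→a[1]=6 → slow++,fast++
(s=2,f=10) a[fast]=0 → fast++
(s=2,f=11) a[fast]=0 → fast++

[1, 6, 0, 0, 0, 0, 0, 0, 0, 0, 0, 0]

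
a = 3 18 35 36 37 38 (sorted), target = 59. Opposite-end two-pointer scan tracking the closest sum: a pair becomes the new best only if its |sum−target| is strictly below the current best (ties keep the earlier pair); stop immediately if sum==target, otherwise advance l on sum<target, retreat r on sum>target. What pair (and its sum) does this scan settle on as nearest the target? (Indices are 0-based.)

pair (18, 38) with sum 56 (|Δ|=3)

[0,5] 3+38=41 d=18 * → l++
[1,5] 18+38=56 d=3 * → l++
[2,5] 35+38=73 d=14 → r--
[2,4] 35+37=72 d=13 → r--
[2,3] 35+36=71 d=12 → r--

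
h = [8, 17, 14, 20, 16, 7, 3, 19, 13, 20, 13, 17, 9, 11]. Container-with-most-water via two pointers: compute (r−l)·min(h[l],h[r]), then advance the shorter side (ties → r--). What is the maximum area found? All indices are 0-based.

max area = 170

[0,13] min(8,11)*13=104 best=104 * → l++
[1,13] min(17,11)*12=132 best=132 * → r--
[1,12] min(17,9)*11=99 best=132 → r--
[1,11] min(17,17)*10=170 best=170 * → r--
[1,10] min(17,13)*9=117 best=170 → r--
[1,9] min(17,20)*8=136 best=170 → l++
[2,9] min(14,20)*7=98 best=170 → l++
[3,9] min(20,20)*6=120 best=170 → r--
[3,8] min(20,13)*5=65 best=170 → r--
[3,7] min(20,19)*4=76 best=170 → r--
[3,6] min(20,3)*3=9 best=170 → r--
[3,5] min(20,7)*2=14 best=170 → r--
[3,4] min(20,16)*1=16 best=170 → r--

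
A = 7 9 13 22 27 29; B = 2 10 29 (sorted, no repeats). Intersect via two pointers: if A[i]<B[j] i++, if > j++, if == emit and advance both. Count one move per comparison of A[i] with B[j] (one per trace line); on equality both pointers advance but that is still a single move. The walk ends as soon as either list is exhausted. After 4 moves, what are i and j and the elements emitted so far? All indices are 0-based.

i=2, j=2, emitted=[]

i=0 j=0: 7>2, j++
i=0 j=1: 7<10, i++
i=1 j=1: 9<10, i++
i=2 j=1: 13>10, j++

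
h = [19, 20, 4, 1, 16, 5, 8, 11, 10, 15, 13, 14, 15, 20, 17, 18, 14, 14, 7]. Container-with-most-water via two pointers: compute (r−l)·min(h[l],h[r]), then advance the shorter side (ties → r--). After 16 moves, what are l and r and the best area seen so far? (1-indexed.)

l=2, r=4, best area=270

l=1 r=19: min(19,7)*18=126 best=126 *, r--
l=1 r=18: min(19,14)*17=238 best=238 *, r--
l=1 r=17: min(19,14)*16=224 best=238, r--
l=1 r=16: min(19,18)*15=270 best=270 *, r--
l=1 r=15: min(19,17)*14=238 best=270, r--
l=1 r=14: min(19,20)*13=247 best=270, l++
l=2 r=14: min(20,20)*12=240 best=270, r--
l=2 r=13: min(20,15)*11=165 best=270, r--
l=2 r=12: min(20,14)*10=140 best=270, r--
l=2 r=11: min(20,13)*9=117 best=270, r--
l=2 r=10: min(20,15)*8=120 best=270, r--
l=2 r=9: min(20,10)*7=70 best=270, r--
l=2 r=8: min(20,11)*6=66 best=270, r--
l=2 r=7: min(20,8)*5=40 best=270, r--
l=2 r=6: min(20,5)*4=20 best=270, r--
l=2 r=5: min(20,16)*3=48 best=270, r--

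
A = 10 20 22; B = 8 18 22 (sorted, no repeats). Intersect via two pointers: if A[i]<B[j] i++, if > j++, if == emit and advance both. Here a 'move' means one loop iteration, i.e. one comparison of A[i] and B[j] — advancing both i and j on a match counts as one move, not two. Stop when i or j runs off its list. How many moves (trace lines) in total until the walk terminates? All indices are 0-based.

5 moves

[i=0,j=0] 10>8 → j++
[i=0,j=1] 10<18 → i++
[i=1,j=1] 20>18 → j++
[i=1,j=2] 20<22 → i++
[i=2,j=2] 22==22 emit → i++,j++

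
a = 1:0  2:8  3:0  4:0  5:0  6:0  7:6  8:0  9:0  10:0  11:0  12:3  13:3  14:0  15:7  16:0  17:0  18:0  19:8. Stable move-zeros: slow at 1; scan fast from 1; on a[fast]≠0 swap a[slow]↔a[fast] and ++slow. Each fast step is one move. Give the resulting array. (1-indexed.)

slow=1 fast=1: a[fast]=0, fast++
slow=1 fast=2: a[fast]=8≠0 swap→a[1]=8, slow++,fast++
slow=2 fast=3: a[fast]=0, fast++
slow=2 fast=4: a[fast]=0, fast++
slow=2 fast=5: a[fast]=0, fast++
slow=2 fast=6: a[fast]=0, fast++
slow=2 fast=7: a[fast]=6≠0 swap→a[2]=6, slow++,fast++
slow=3 fast=8: a[fast]=0, fast++
slow=3 fast=9: a[fast]=0, fast++
slow=3 fast=10: a[fast]=0, fast++
slow=3 fast=11: a[fast]=0, fast++
slow=3 fast=12: a[fast]=3≠0 swap→a[3]=3, slow++,fast++
slow=4 fast=13: a[fast]=3≠0 swap→a[4]=3, slow++,fast++
slow=5 fast=14: a[fast]=0, fast++
slow=5 fast=15: a[fast]=7≠0 swap→a[5]=7, slow++,fast++
slow=6 fast=16: a[fast]=0, fast++
slow=6 fast=17: a[fast]=0, fast++
slow=6 fast=18: a[fast]=0, fast++
slow=6 fast=19: a[fast]=8≠0 swap→a[6]=8, slow++,fast++

[8, 6, 3, 3, 7, 8, 0, 0, 0, 0, 0, 0, 0, 0, 0, 0, 0, 0, 0]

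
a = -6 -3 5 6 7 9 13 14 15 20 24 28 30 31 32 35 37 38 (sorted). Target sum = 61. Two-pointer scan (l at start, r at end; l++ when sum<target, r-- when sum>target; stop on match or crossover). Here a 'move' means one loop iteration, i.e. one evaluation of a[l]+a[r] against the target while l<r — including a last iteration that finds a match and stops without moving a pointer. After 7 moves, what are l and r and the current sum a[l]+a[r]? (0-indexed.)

l=7, r=17, sum=52

l=0 r=17: -6+38=32 <61, l++
l=1 r=17: -3+38=35 <61, l++
l=2 r=17: 5+38=43 <61, l++
l=3 r=17: 6+38=44 <61, l++
l=4 r=17: 7+38=45 <61, l++
l=5 r=17: 9+38=47 <61, l++
l=6 r=17: 13+38=51 <61, l++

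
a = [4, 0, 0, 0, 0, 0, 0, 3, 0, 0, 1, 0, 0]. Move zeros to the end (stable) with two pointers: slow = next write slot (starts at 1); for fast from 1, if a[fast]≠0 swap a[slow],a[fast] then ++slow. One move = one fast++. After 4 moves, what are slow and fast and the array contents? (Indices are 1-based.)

slow=2, fast=5, a=[4, 0, 0, 0, 0, 0, 0, 3, 0, 0, 1, 0, 0]

(s=1,f=1) a[fast]=4≠0 swap→a[1]=4 → slow++,fast++
(s=2,f=2) a[fast]=0 → fast++
(s=2,f=3) a[fast]=0 → fast++
(s=2,f=4) a[fast]=0 → fast++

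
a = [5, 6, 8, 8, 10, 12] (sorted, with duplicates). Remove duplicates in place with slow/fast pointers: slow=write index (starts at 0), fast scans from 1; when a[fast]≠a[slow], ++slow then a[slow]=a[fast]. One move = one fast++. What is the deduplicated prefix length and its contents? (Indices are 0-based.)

slow=0 fast=1: a[fast]=6≠a[slow]=5 write a[1]=6, slow++,fast++
slow=1 fast=2: a[fast]=8≠a[slow]=6 write a[2]=8, slow++,fast++
slow=2 fast=3: a[fast]=8=a[slow] dup, fast++
slow=2 fast=4: a[fast]=10≠a[slow]=8 write a[3]=10, slow++,fast++
slow=3 fast=5: a[fast]=12≠a[slow]=10 write a[4]=12, slow++,fast++

length 5; prefix = [5, 6, 8, 10, 12]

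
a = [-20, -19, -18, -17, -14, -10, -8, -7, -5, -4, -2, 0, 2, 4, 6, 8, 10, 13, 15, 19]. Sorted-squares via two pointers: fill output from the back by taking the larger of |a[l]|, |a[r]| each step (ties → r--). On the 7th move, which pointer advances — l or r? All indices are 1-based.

l=1 r=20: |-20|>|19| out[20]=400, l++
l=2 r=20: |-19|<=|19| out[19]=361, r--
l=2 r=19: |-19|>|15| out[18]=361, l++
l=3 r=19: |-18|>|15| out[17]=324, l++
l=4 r=19: |-17|>|15| out[16]=289, l++
l=5 r=19: |-14|<=|15| out[15]=225, r--
l=5 r=18: |-14|>|13| out[14]=196, l++

l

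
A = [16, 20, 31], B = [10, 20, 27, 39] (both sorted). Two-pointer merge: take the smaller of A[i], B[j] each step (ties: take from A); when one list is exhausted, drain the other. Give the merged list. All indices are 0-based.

[10, 16, 20, 20, 27, 31, 39]

[i=0,j=0] A[i]=16>B[j]=10 take 10 → j++
[i=0,j=1] A[i]=16<=B[j]=20 take 16 → i++
[i=1,j=1] A[i]=20<=B[j]=20 take 20 → i++
[i=2,j=1] A[i]=31>B[j]=20 take 20 → j++
[i=2,j=2] A[i]=31>B[j]=27 take 27 → j++
[i=2,j=3] A[i]=31<=B[j]=39 take 31 → i++
[i=3,j=3] A done, take B[j]=39 → j++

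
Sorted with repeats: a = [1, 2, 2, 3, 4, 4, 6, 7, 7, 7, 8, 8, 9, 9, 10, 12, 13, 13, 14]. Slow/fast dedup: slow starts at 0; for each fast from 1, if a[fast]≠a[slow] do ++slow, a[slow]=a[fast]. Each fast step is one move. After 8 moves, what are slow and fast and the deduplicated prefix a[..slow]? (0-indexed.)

slow=5, fast=9, prefix=[1, 2, 3, 4, 6, 7]

slow=0 fast=1: a[fast]=2≠a[slow]=1 write a[1]=2, slow++,fast++
slow=1 fast=2: a[fast]=2=a[slow] dup, fast++
slow=1 fast=3: a[fast]=3≠a[slow]=2 write a[2]=3, slow++,fast++
slow=2 fast=4: a[fast]=4≠a[slow]=3 write a[3]=4, slow++,fast++
slow=3 fast=5: a[fast]=4=a[slow] dup, fast++
slow=3 fast=6: a[fast]=6≠a[slow]=4 write a[4]=6, slow++,fast++
slow=4 fast=7: a[fast]=7≠a[slow]=6 write a[5]=7, slow++,fast++
slow=5 fast=8: a[fast]=7=a[slow] dup, fast++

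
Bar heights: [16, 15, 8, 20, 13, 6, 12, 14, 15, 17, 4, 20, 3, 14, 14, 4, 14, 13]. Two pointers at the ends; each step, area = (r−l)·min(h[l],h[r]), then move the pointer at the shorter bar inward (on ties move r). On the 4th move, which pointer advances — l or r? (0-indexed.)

l=0 r=17: min(16,13)*17=221 best=221 *, r--
l=0 r=16: min(16,14)*16=224 best=224 *, r--
l=0 r=15: min(16,4)*15=60 best=224, r--
l=0 r=14: min(16,14)*14=196 best=224, r--

r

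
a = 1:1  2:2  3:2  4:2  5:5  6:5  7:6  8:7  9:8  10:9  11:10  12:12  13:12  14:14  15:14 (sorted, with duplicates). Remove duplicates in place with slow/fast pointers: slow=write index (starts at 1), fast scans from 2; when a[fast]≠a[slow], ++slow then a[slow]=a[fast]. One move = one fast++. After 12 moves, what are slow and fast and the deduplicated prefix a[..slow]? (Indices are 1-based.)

slow=1 fast=2: a[fast]=2≠a[slow]=1 write a[2]=2, slow++,fast++
slow=2 fast=3: a[fast]=2=a[slow] dup, fast++
slow=2 fast=4: a[fast]=2=a[slow] dup, fast++
slow=2 fast=5: a[fast]=5≠a[slow]=2 write a[3]=5, slow++,fast++
slow=3 fast=6: a[fast]=5=a[slow] dup, fast++
slow=3 fast=7: a[fast]=6≠a[slow]=5 write a[4]=6, slow++,fast++
slow=4 fast=8: a[fast]=7≠a[slow]=6 write a[5]=7, slow++,fast++
slow=5 fast=9: a[fast]=8≠a[slow]=7 write a[6]=8, slow++,fast++
slow=6 fast=10: a[fast]=9≠a[slow]=8 write a[7]=9, slow++,fast++
slow=7 fast=11: a[fast]=10≠a[slow]=9 write a[8]=10, slow++,fast++
slow=8 fast=12: a[fast]=12≠a[slow]=10 write a[9]=12, slow++,fast++
slow=9 fast=13: a[fast]=12=a[slow] dup, fast++

slow=9, fast=14, prefix=[1, 2, 5, 6, 7, 8, 9, 10, 12]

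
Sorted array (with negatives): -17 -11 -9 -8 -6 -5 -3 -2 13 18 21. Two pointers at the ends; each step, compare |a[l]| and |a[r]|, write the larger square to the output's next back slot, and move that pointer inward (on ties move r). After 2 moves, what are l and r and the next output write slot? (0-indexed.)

l=0, r=8, next write slot=8

l=0 r=10: |-17|<=|21| out[10]=441, r--
l=0 r=9: |-17|<=|18| out[9]=324, r--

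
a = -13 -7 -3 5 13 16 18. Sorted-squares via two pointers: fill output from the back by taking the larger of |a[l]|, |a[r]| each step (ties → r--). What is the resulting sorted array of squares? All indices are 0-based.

[9, 25, 49, 169, 169, 256, 324]

l=0 r=6: |-13|<=|18| out[6]=324, r--
l=0 r=5: |-13|<=|16| out[5]=256, r--
l=0 r=4: |-13|<=|13| out[4]=169, r--
l=0 r=3: |-13|>|5| out[3]=169, l++
l=1 r=3: |-7|>|5| out[2]=49, l++
l=2 r=3: |-3|<=|5| out[1]=25, r--
l=2 r=2: |-3|<=|-3| out[0]=9, r--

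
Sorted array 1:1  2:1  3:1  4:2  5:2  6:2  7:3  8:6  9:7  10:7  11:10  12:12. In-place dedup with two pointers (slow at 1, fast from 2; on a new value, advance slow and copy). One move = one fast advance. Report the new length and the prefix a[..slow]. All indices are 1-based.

slow=1 fast=2: a[fast]=1=a[slow] dup, fast++
slow=1 fast=3: a[fast]=1=a[slow] dup, fast++
slow=1 fast=4: a[fast]=2≠a[slow]=1 write a[2]=2, slow++,fast++
slow=2 fast=5: a[fast]=2=a[slow] dup, fast++
slow=2 fast=6: a[fast]=2=a[slow] dup, fast++
slow=2 fast=7: a[fast]=3≠a[slow]=2 write a[3]=3, slow++,fast++
slow=3 fast=8: a[fast]=6≠a[slow]=3 write a[4]=6, slow++,fast++
slow=4 fast=9: a[fast]=7≠a[slow]=6 write a[5]=7, slow++,fast++
slow=5 fast=10: a[fast]=7=a[slow] dup, fast++
slow=5 fast=11: a[fast]=10≠a[slow]=7 write a[6]=10, slow++,fast++
slow=6 fast=12: a[fast]=12≠a[slow]=10 write a[7]=12, slow++,fast++

length 7; prefix = [1, 2, 3, 6, 7, 10, 12]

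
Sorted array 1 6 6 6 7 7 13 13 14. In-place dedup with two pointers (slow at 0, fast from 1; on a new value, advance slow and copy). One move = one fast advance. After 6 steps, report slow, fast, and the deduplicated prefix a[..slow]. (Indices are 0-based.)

slow=3, fast=7, prefix=[1, 6, 7, 13]

slow=0 fast=1: a[fast]=6≠a[slow]=1 write a[1]=6, slow++,fast++
slow=1 fast=2: a[fast]=6=a[slow] dup, fast++
slow=1 fast=3: a[fast]=6=a[slow] dup, fast++
slow=1 fast=4: a[fast]=7≠a[slow]=6 write a[2]=7, slow++,fast++
slow=2 fast=5: a[fast]=7=a[slow] dup, fast++
slow=2 fast=6: a[fast]=13≠a[slow]=7 write a[3]=13, slow++,fast++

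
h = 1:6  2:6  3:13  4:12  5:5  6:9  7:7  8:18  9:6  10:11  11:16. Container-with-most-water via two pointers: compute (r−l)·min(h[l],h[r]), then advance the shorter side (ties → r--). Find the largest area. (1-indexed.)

max area = 104

l=1 r=11: min(6,16)*10=60 best=60 *, l++
l=2 r=11: min(6,16)*9=54 best=60, l++
l=3 r=11: min(13,16)*8=104 best=104 *, l++
l=4 r=11: min(12,16)*7=84 best=104, l++
l=5 r=11: min(5,16)*6=30 best=104, l++
l=6 r=11: min(9,16)*5=45 best=104, l++
l=7 r=11: min(7,16)*4=28 best=104, l++
l=8 r=11: min(18,16)*3=48 best=104, r--
l=8 r=10: min(18,11)*2=22 best=104, r--
l=8 r=9: min(18,6)*1=6 best=104, r--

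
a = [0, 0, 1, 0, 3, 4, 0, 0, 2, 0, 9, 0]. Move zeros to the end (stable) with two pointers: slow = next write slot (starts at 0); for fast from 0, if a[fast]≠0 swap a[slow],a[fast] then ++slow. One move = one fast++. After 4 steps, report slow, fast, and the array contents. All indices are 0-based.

slow=1, fast=4, a=[1, 0, 0, 0, 3, 4, 0, 0, 2, 0, 9, 0]

(s=0,f=0) a[fast]=0 → fast++
(s=0,f=1) a[fast]=0 → fast++
(s=0,f=2) a[fast]=1≠0 swap→a[0]=1 → slow++,fast++
(s=1,f=3) a[fast]=0 → fast++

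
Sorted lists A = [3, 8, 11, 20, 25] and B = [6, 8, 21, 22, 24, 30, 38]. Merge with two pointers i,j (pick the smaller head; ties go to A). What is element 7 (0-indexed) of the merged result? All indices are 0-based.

i=0 j=0: A[i]=3<=B[j]=6 take 3, i++
i=1 j=0: A[i]=8>B[j]=6 take 6, j++
i=1 j=1: A[i]=8<=B[j]=8 take 8, i++
i=2 j=1: A[i]=11>B[j]=8 take 8, j++
i=2 j=2: A[i]=11<=B[j]=21 take 11, i++
i=3 j=2: A[i]=20<=B[j]=21 take 20, i++
i=4 j=2: A[i]=25>B[j]=21 take 21, j++
i=4 j=3: A[i]=25>B[j]=22 take 22, j++
i=4 j=4: A[i]=25>B[j]=24 take 24, j++
i=4 j=5: A[i]=25<=B[j]=30 take 25, i++
i=5 j=5: A done, take B[j]=30, j++
i=5 j=6: A done, take B[j]=38, j++

merged[7] = 22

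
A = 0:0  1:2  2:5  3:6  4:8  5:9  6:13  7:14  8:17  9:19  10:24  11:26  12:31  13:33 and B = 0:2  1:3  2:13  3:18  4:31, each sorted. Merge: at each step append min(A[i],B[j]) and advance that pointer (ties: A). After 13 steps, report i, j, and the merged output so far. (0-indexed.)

i=9, j=4, merged so far=[0, 2, 2, 3, 5, 6, 8, 9, 13, 13, 14, 17, 18]

i=0 j=0: A[i]=0<=B[j]=2 take 0, i++
i=1 j=0: A[i]=2<=B[j]=2 take 2, i++
i=2 j=0: A[i]=5>B[j]=2 take 2, j++
i=2 j=1: A[i]=5>B[j]=3 take 3, j++
i=2 j=2: A[i]=5<=B[j]=13 take 5, i++
i=3 j=2: A[i]=6<=B[j]=13 take 6, i++
i=4 j=2: A[i]=8<=B[j]=13 take 8, i++
i=5 j=2: A[i]=9<=B[j]=13 take 9, i++
i=6 j=2: A[i]=13<=B[j]=13 take 13, i++
i=7 j=2: A[i]=14>B[j]=13 take 13, j++
i=7 j=3: A[i]=14<=B[j]=18 take 14, i++
i=8 j=3: A[i]=17<=B[j]=18 take 17, i++
i=9 j=3: A[i]=19>B[j]=18 take 18, j++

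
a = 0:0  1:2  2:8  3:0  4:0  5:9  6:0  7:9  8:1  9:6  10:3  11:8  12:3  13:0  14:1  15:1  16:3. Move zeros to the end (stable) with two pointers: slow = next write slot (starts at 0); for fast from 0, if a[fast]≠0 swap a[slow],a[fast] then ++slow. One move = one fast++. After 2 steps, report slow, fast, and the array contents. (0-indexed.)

(s=0,f=0) a[fast]=0 → fast++
(s=0,f=1) a[fast]=2≠0 swap→a[0]=2 → slow++,fast++

slow=1, fast=2, a=[2, 0, 8, 0, 0, 9, 0, 9, 1, 6, 3, 8, 3, 0, 1, 1, 3]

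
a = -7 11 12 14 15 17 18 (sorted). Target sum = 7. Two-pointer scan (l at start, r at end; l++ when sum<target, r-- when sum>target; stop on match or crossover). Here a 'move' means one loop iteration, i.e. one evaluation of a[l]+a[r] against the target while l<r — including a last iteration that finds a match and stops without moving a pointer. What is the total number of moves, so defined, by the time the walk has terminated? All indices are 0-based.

4 moves

l=0 r=6: -7+18=11 >7, r--
l=0 r=5: -7+17=10 >7, r--
l=0 r=4: -7+15=8 >7, r--
l=0 r=3: -7+14=7, found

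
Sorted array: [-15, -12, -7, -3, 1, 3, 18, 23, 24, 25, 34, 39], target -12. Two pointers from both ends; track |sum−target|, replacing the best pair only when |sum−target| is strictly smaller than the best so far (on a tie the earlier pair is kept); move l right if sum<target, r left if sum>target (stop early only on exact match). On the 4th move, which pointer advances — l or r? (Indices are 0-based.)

l=0 r=11: -15+39=24 d=36 *, r--
l=0 r=10: -15+34=19 d=31 *, r--
l=0 r=9: -15+25=10 d=22 *, r--
l=0 r=8: -15+24=9 d=21 *, r--

r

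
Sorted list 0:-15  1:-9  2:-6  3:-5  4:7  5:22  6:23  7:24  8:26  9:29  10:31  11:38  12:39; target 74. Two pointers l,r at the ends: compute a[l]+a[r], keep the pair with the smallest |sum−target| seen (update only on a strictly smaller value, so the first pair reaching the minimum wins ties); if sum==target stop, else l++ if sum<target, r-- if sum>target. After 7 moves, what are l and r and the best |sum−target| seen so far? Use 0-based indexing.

l=0 r=12: -15+39=24 d=50 *, l++
l=1 r=12: -9+39=30 d=44 *, l++
l=2 r=12: -6+39=33 d=41 *, l++
l=3 r=12: -5+39=34 d=40 *, l++
l=4 r=12: 7+39=46 d=28 *, l++
l=5 r=12: 22+39=61 d=13 *, l++
l=6 r=12: 23+39=62 d=12 *, l++

l=7, r=12, best |Δ|=12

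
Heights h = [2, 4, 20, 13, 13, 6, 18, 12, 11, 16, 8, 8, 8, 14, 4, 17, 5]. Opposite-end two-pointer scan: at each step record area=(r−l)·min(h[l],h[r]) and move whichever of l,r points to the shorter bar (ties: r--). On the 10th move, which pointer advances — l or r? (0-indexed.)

r

l=0 r=16: min(2,5)*16=32 best=32 *, l++
l=1 r=16: min(4,5)*15=60 best=60 *, l++
l=2 r=16: min(20,5)*14=70 best=70 *, r--
l=2 r=15: min(20,17)*13=221 best=221 *, r--
l=2 r=14: min(20,4)*12=48 best=221, r--
l=2 r=13: min(20,14)*11=154 best=221, r--
l=2 r=12: min(20,8)*10=80 best=221, r--
l=2 r=11: min(20,8)*9=72 best=221, r--
l=2 r=10: min(20,8)*8=64 best=221, r--
l=2 r=9: min(20,16)*7=112 best=221, r--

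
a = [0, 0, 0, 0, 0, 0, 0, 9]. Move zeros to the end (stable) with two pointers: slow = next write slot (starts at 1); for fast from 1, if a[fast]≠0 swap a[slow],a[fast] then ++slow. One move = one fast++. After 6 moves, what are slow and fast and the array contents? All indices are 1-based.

(s=1,f=1) a[fast]=0 → fast++
(s=1,f=2) a[fast]=0 → fast++
(s=1,f=3) a[fast]=0 → fast++
(s=1,f=4) a[fast]=0 → fast++
(s=1,f=5) a[fast]=0 → fast++
(s=1,f=6) a[fast]=0 → fast++

slow=1, fast=7, a=[0, 0, 0, 0, 0, 0, 0, 9]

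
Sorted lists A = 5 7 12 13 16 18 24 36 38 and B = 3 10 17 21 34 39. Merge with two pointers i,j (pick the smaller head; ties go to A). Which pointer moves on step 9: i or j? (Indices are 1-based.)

i

[i=1,j=1] A[i]=5>B[j]=3 take 3 → j++
[i=1,j=2] A[i]=5<=B[j]=10 take 5 → i++
[i=2,j=2] A[i]=7<=B[j]=10 take 7 → i++
[i=3,j=2] A[i]=12>B[j]=10 take 10 → j++
[i=3,j=3] A[i]=12<=B[j]=17 take 12 → i++
[i=4,j=3] A[i]=13<=B[j]=17 take 13 → i++
[i=5,j=3] A[i]=16<=B[j]=17 take 16 → i++
[i=6,j=3] A[i]=18>B[j]=17 take 17 → j++
[i=6,j=4] A[i]=18<=B[j]=21 take 18 → i++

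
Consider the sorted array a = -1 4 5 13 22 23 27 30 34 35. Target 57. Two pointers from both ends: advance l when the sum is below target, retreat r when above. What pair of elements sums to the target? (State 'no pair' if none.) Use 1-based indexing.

(22, 35)

[1,10] -1+35=34 <57 → l++
[2,10] 4+35=39 <57 → l++
[3,10] 5+35=40 <57 → l++
[4,10] 13+35=48 <57 → l++
[5,10] 22+35=57 → found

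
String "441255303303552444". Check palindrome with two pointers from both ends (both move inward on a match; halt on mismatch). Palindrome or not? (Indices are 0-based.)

not a palindrome (mismatch at 2,15)

l=0 r=17: '4'=='4', l++,r--
l=1 r=16: '4'=='4', l++,r--
l=2 r=15: '1'!='4', stop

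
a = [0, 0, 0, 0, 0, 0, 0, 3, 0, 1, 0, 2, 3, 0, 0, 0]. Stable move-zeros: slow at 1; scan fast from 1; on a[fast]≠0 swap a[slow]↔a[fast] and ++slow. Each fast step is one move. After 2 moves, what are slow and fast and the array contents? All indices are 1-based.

slow=1, fast=3, a=[0, 0, 0, 0, 0, 0, 0, 3, 0, 1, 0, 2, 3, 0, 0, 0]

(s=1,f=1) a[fast]=0 → fast++
(s=1,f=2) a[fast]=0 → fast++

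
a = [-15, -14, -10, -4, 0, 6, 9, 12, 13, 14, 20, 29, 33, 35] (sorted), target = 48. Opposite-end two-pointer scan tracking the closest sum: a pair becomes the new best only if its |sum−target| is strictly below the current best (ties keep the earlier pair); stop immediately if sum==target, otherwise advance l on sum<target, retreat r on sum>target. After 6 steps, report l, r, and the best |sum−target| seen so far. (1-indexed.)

l=1 r=14: -15+35=20 d=28 *, l++
l=2 r=14: -14+35=21 d=27 *, l++
l=3 r=14: -10+35=25 d=23 *, l++
l=4 r=14: -4+35=31 d=17 *, l++
l=5 r=14: 0+35=35 d=13 *, l++
l=6 r=14: 6+35=41 d=7 *, l++

l=7, r=14, best |Δ|=7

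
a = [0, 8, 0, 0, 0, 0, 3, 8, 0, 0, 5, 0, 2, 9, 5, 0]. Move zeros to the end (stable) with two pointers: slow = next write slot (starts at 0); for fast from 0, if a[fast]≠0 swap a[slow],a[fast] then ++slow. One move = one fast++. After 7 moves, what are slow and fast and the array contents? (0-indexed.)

slow=0 fast=0: a[fast]=0, fast++
slow=0 fast=1: a[fast]=8≠0 swap→a[0]=8, slow++,fast++
slow=1 fast=2: a[fast]=0, fast++
slow=1 fast=3: a[fast]=0, fast++
slow=1 fast=4: a[fast]=0, fast++
slow=1 fast=5: a[fast]=0, fast++
slow=1 fast=6: a[fast]=3≠0 swap→a[1]=3, slow++,fast++

slow=2, fast=7, a=[8, 3, 0, 0, 0, 0, 0, 8, 0, 0, 5, 0, 2, 9, 5, 0]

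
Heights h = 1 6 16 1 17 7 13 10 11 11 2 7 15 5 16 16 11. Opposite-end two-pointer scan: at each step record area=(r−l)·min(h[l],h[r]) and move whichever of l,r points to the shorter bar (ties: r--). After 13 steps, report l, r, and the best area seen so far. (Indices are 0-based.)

l=0 r=16: min(1,11)*16=16 best=16 *, l++
l=1 r=16: min(6,11)*15=90 best=90 *, l++
l=2 r=16: min(16,11)*14=154 best=154 *, r--
l=2 r=15: min(16,16)*13=208 best=208 *, r--
l=2 r=14: min(16,16)*12=192 best=208, r--
l=2 r=13: min(16,5)*11=55 best=208, r--
l=2 r=12: min(16,15)*10=150 best=208, r--
l=2 r=11: min(16,7)*9=63 best=208, r--
l=2 r=10: min(16,2)*8=16 best=208, r--
l=2 r=9: min(16,11)*7=77 best=208, r--
l=2 r=8: min(16,11)*6=66 best=208, r--
l=2 r=7: min(16,10)*5=50 best=208, r--
l=2 r=6: min(16,13)*4=52 best=208, r--

l=2, r=5, best area=208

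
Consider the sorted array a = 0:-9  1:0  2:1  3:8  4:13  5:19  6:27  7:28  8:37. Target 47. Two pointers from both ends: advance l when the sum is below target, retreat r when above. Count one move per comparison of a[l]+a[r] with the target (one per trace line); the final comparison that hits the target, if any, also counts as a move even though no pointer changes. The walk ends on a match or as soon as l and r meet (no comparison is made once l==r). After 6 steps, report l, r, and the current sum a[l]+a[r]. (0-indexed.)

l=5, r=7, sum=47

l=0 r=8: -9+37=28 <47, l++
l=1 r=8: 0+37=37 <47, l++
l=2 r=8: 1+37=38 <47, l++
l=3 r=8: 8+37=45 <47, l++
l=4 r=8: 13+37=50 >47, r--
l=4 r=7: 13+28=41 <47, l++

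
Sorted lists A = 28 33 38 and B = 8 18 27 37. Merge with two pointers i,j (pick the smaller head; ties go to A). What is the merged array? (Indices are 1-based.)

[8, 18, 27, 28, 33, 37, 38]

i=1 j=1: A[i]=28>B[j]=8 take 8, j++
i=1 j=2: A[i]=28>B[j]=18 take 18, j++
i=1 j=3: A[i]=28>B[j]=27 take 27, j++
i=1 j=4: A[i]=28<=B[j]=37 take 28, i++
i=2 j=4: A[i]=33<=B[j]=37 take 33, i++
i=3 j=4: A[i]=38>B[j]=37 take 37, j++
i=3 j=5: B done, take A[i]=38, i++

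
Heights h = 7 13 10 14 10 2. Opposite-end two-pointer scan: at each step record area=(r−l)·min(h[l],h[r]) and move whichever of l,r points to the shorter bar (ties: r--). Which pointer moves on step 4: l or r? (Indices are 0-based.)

l

l=0 r=5: min(7,2)*5=10 best=10 *, r--
l=0 r=4: min(7,10)*4=28 best=28 *, l++
l=1 r=4: min(13,10)*3=30 best=30 *, r--
l=1 r=3: min(13,14)*2=26 best=30, l++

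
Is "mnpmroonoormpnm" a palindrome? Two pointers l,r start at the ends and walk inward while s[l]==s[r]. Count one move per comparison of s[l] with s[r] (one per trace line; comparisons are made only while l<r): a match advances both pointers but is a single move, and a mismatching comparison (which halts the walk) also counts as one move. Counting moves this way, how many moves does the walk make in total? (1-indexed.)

7 moves

[1,15] 'm'=='m' → l++,r--
[2,14] 'n'=='n' → l++,r--
[3,13] 'p'=='p' → l++,r--
[4,12] 'm'=='m' → l++,r--
[5,11] 'r'=='r' → l++,r--
[6,10] 'o'=='o' → l++,r--
[7,9] 'o'=='o' → l++,r--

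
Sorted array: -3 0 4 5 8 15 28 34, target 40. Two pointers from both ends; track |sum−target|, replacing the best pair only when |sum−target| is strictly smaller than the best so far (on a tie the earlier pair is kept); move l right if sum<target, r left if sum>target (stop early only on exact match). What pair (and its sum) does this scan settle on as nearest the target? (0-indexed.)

pair (5, 34) with sum 39 (|Δ|=1)

[0,7] -3+34=31 d=9 * → l++
[1,7] 0+34=34 d=6 * → l++
[2,7] 4+34=38 d=2 * → l++
[3,7] 5+34=39 d=1 * → l++
[4,7] 8+34=42 d=2 → r--
[4,6] 8+28=36 d=4 → l++
[5,6] 15+28=43 d=3 → r--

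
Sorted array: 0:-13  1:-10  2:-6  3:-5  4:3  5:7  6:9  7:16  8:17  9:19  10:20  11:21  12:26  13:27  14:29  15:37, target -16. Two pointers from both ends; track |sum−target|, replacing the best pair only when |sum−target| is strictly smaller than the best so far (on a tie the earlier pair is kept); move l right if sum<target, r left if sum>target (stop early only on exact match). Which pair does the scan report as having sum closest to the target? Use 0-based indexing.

[0,15] -13+37=24 d=40 * → r--
[0,14] -13+29=16 d=32 * → r--
[0,13] -13+27=14 d=30 * → r--
[0,12] -13+26=13 d=29 * → r--
[0,11] -13+21=8 d=24 * → r--
[0,10] -13+20=7 d=23 * → r--
[0,9] -13+19=6 d=22 * → r--
[0,8] -13+17=4 d=20 * → r--
[0,7] -13+16=3 d=19 * → r--
[0,6] -13+9=-4 d=12 * → r--
[0,5] -13+7=-6 d=10 * → r--
[0,4] -13+3=-10 d=6 * → r--
[0,3] -13+-5=-18 d=2 * → l++
[1,3] -10+-5=-15 d=1 * → r--
[1,2] -10+-6=-16 d=0 * → stop

pair (-10, -6) with sum -16 (|Δ|=0)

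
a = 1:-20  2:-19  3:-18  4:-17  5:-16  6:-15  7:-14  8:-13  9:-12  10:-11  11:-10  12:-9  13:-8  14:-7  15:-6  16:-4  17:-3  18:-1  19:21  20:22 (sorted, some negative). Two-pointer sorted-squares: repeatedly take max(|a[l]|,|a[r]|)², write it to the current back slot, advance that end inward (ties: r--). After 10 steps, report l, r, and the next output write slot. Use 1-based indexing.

[1,20] |-20|<=|22| out[20]=484 → r--
[1,19] |-20|<=|21| out[19]=441 → r--
[1,18] |-20|>|-1| out[18]=400 → l++
[2,18] |-19|>|-1| out[17]=361 → l++
[3,18] |-18|>|-1| out[16]=324 → l++
[4,18] |-17|>|-1| out[15]=289 → l++
[5,18] |-16|>|-1| out[14]=256 → l++
[6,18] |-15|>|-1| out[13]=225 → l++
[7,18] |-14|>|-1| out[12]=196 → l++
[8,18] |-13|>|-1| out[11]=169 → l++

l=9, r=18, next write slot=10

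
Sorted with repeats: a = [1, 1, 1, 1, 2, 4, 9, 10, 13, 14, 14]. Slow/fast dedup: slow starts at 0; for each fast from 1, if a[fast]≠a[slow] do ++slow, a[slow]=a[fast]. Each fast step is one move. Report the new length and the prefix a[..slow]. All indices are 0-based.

slow=0 fast=1: a[fast]=1=a[slow] dup, fast++
slow=0 fast=2: a[fast]=1=a[slow] dup, fast++
slow=0 fast=3: a[fast]=1=a[slow] dup, fast++
slow=0 fast=4: a[fast]=2≠a[slow]=1 write a[1]=2, slow++,fast++
slow=1 fast=5: a[fast]=4≠a[slow]=2 write a[2]=4, slow++,fast++
slow=2 fast=6: a[fast]=9≠a[slow]=4 write a[3]=9, slow++,fast++
slow=3 fast=7: a[fast]=10≠a[slow]=9 write a[4]=10, slow++,fast++
slow=4 fast=8: a[fast]=13≠a[slow]=10 write a[5]=13, slow++,fast++
slow=5 fast=9: a[fast]=14≠a[slow]=13 write a[6]=14, slow++,fast++
slow=6 fast=10: a[fast]=14=a[slow] dup, fast++

length 7; prefix = [1, 2, 4, 9, 10, 13, 14]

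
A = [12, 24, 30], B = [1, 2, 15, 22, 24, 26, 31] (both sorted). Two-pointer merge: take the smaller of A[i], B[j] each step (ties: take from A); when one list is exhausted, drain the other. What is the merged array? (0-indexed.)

i=0 j=0: A[i]=12>B[j]=1 take 1, j++
i=0 j=1: A[i]=12>B[j]=2 take 2, j++
i=0 j=2: A[i]=12<=B[j]=15 take 12, i++
i=1 j=2: A[i]=24>B[j]=15 take 15, j++
i=1 j=3: A[i]=24>B[j]=22 take 22, j++
i=1 j=4: A[i]=24<=B[j]=24 take 24, i++
i=2 j=4: A[i]=30>B[j]=24 take 24, j++
i=2 j=5: A[i]=30>B[j]=26 take 26, j++
i=2 j=6: A[i]=30<=B[j]=31 take 30, i++
i=3 j=6: A done, take B[j]=31, j++

[1, 2, 12, 15, 22, 24, 24, 26, 30, 31]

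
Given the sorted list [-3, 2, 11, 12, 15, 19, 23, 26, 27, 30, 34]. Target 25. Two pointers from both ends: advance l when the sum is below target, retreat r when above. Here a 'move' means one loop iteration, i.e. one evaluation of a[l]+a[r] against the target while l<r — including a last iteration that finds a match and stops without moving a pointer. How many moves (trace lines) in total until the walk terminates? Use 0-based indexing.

6 moves

[0,10] -3+34=31 >25 → r--
[0,9] -3+30=27 >25 → r--
[0,8] -3+27=24 <25 → l++
[1,8] 2+27=29 >25 → r--
[1,7] 2+26=28 >25 → r--
[1,6] 2+23=25 → found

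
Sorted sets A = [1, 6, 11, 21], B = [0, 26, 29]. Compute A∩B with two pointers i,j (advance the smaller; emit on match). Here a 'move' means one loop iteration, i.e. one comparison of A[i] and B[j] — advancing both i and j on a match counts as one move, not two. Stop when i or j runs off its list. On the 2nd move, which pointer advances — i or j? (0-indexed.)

[i=0,j=0] 1>0 → j++
[i=0,j=1] 1<26 → i++

i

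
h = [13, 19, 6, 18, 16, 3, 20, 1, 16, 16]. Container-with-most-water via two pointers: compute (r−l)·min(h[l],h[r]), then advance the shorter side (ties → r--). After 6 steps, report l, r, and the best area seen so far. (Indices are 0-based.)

l=0 r=9: min(13,16)*9=117 best=117 *, l++
l=1 r=9: min(19,16)*8=128 best=128 *, r--
l=1 r=8: min(19,16)*7=112 best=128, r--
l=1 r=7: min(19,1)*6=6 best=128, r--
l=1 r=6: min(19,20)*5=95 best=128, l++
l=2 r=6: min(6,20)*4=24 best=128, l++

l=3, r=6, best area=128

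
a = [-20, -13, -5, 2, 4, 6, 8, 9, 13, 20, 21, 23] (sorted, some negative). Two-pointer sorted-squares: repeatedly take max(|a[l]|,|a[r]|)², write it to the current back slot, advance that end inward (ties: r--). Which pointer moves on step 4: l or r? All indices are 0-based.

[0,11] |-20|<=|23| out[11]=529 → r--
[0,10] |-20|<=|21| out[10]=441 → r--
[0,9] |-20|<=|20| out[9]=400 → r--
[0,8] |-20|>|13| out[8]=400 → l++

l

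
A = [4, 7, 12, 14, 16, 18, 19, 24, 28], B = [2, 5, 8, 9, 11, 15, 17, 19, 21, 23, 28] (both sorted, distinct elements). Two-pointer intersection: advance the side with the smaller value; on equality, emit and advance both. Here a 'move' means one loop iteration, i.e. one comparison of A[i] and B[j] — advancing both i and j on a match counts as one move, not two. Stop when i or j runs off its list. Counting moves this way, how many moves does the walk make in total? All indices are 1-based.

18 moves

[i=1,j=1] 4>2 → j++
[i=1,j=2] 4<5 → i++
[i=2,j=2] 7>5 → j++
[i=2,j=3] 7<8 → i++
[i=3,j=3] 12>8 → j++
[i=3,j=4] 12>9 → j++
[i=3,j=5] 12>11 → j++
[i=3,j=6] 12<15 → i++
[i=4,j=6] 14<15 → i++
[i=5,j=6] 16>15 → j++
[i=5,j=7] 16<17 → i++
[i=6,j=7] 18>17 → j++
[i=6,j=8] 18<19 → i++
[i=7,j=8] 19==19 emit → i++,j++
[i=8,j=9] 24>21 → j++
[i=8,j=10] 24>23 → j++
[i=8,j=11] 24<28 → i++
[i=9,j=11] 28==28 emit → i++,j++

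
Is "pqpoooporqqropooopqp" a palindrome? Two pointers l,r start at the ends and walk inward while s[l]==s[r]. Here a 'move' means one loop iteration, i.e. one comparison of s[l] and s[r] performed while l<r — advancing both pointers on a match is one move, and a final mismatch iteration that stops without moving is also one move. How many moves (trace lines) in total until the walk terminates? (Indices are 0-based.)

l=0 r=19: 'p'=='p', l++,r--
l=1 r=18: 'q'=='q', l++,r--
l=2 r=17: 'p'=='p', l++,r--
l=3 r=16: 'o'=='o', l++,r--
l=4 r=15: 'o'=='o', l++,r--
l=5 r=14: 'o'=='o', l++,r--
l=6 r=13: 'p'=='p', l++,r--
l=7 r=12: 'o'=='o', l++,r--
l=8 r=11: 'r'=='r', l++,r--
l=9 r=10: 'q'=='q', l++,r--

10 moves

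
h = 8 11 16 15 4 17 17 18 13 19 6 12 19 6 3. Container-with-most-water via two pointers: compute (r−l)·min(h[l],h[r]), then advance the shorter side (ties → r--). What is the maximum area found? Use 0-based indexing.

[0,14] min(8,3)*14=42 best=42 * → r--
[0,13] min(8,6)*13=78 best=78 * → r--
[0,12] min(8,19)*12=96 best=96 * → l++
[1,12] min(11,19)*11=121 best=121 * → l++
[2,12] min(16,19)*10=160 best=160 * → l++
[3,12] min(15,19)*9=135 best=160 → l++
[4,12] min(4,19)*8=32 best=160 → l++
[5,12] min(17,19)*7=119 best=160 → l++
[6,12] min(17,19)*6=102 best=160 → l++
[7,12] min(18,19)*5=90 best=160 → l++
[8,12] min(13,19)*4=52 best=160 → l++
[9,12] min(19,19)*3=57 best=160 → r--
[9,11] min(19,12)*2=24 best=160 → r--
[9,10] min(19,6)*1=6 best=160 → r--

max area = 160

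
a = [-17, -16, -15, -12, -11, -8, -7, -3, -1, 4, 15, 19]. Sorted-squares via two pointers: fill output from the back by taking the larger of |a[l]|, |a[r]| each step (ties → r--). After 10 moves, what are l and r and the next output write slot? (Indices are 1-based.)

l=8, r=9, next write slot=2

[1,12] |-17|<=|19| out[12]=361 → r--
[1,11] |-17|>|15| out[11]=289 → l++
[2,11] |-16|>|15| out[10]=256 → l++
[3,11] |-15|<=|15| out[9]=225 → r--
[3,10] |-15|>|4| out[8]=225 → l++
[4,10] |-12|>|4| out[7]=144 → l++
[5,10] |-11|>|4| out[6]=121 → l++
[6,10] |-8|>|4| out[5]=64 → l++
[7,10] |-7|>|4| out[4]=49 → l++
[8,10] |-3|<=|4| out[3]=16 → r--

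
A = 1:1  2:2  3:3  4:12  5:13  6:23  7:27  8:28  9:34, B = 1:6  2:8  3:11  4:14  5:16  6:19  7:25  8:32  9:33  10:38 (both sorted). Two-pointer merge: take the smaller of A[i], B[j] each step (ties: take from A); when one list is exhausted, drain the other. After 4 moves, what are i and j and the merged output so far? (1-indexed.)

i=4, j=2, merged so far=[1, 2, 3, 6]

i=1 j=1: A[i]=1<=B[j]=6 take 1, i++
i=2 j=1: A[i]=2<=B[j]=6 take 2, i++
i=3 j=1: A[i]=3<=B[j]=6 take 3, i++
i=4 j=1: A[i]=12>B[j]=6 take 6, j++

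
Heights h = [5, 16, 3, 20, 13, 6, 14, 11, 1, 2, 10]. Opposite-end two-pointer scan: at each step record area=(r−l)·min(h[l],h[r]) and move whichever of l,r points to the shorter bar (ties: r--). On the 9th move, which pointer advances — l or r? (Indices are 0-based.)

l

[0,10] min(5,10)*10=50 best=50 * → l++
[1,10] min(16,10)*9=90 best=90 * → r--
[1,9] min(16,2)*8=16 best=90 → r--
[1,8] min(16,1)*7=7 best=90 → r--
[1,7] min(16,11)*6=66 best=90 → r--
[1,6] min(16,14)*5=70 best=90 → r--
[1,5] min(16,6)*4=24 best=90 → r--
[1,4] min(16,13)*3=39 best=90 → r--
[1,3] min(16,20)*2=32 best=90 → l++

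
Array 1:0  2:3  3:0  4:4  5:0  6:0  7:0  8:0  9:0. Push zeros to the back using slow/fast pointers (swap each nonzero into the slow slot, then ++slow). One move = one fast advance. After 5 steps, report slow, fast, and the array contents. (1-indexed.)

(s=1,f=1) a[fast]=0 → fast++
(s=1,f=2) a[fast]=3≠0 swap→a[1]=3 → slow++,fast++
(s=2,f=3) a[fast]=0 → fast++
(s=2,f=4) a[fast]=4≠0 swap→a[2]=4 → slow++,fast++
(s=3,f=5) a[fast]=0 → fast++

slow=3, fast=6, a=[3, 4, 0, 0, 0, 0, 0, 0, 0]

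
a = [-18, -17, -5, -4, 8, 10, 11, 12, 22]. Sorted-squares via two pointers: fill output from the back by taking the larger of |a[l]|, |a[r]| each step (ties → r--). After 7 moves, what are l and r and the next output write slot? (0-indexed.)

l=2, r=3, next write slot=1

l=0 r=8: |-18|<=|22| out[8]=484, r--
l=0 r=7: |-18|>|12| out[7]=324, l++
l=1 r=7: |-17|>|12| out[6]=289, l++
l=2 r=7: |-5|<=|12| out[5]=144, r--
l=2 r=6: |-5|<=|11| out[4]=121, r--
l=2 r=5: |-5|<=|10| out[3]=100, r--
l=2 r=4: |-5|<=|8| out[2]=64, r--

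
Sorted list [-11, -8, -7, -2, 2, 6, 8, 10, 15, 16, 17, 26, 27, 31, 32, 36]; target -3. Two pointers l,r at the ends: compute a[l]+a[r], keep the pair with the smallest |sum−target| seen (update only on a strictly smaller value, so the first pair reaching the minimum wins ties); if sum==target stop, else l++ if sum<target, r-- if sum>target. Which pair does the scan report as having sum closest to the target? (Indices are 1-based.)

l=1 r=16: -11+36=25 d=28 *, r--
l=1 r=15: -11+32=21 d=24 *, r--
l=1 r=14: -11+31=20 d=23 *, r--
l=1 r=13: -11+27=16 d=19 *, r--
l=1 r=12: -11+26=15 d=18 *, r--
l=1 r=11: -11+17=6 d=9 *, r--
l=1 r=10: -11+16=5 d=8 *, r--
l=1 r=9: -11+15=4 d=7 *, r--
l=1 r=8: -11+10=-1 d=2 *, r--
l=1 r=7: -11+8=-3 d=0 *, stop

pair (-11, 8) with sum -3 (|Δ|=0)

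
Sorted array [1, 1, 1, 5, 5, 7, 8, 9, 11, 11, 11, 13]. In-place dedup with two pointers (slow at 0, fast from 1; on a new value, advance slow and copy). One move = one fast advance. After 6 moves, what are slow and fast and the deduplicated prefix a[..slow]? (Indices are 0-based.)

slow=3, fast=7, prefix=[1, 5, 7, 8]

(s=0,f=1) a[fast]=1=a[slow] dup → fast++
(s=0,f=2) a[fast]=1=a[slow] dup → fast++
(s=0,f=3) a[fast]=5≠a[slow]=1 write a[1]=5 → slow++,fast++
(s=1,f=4) a[fast]=5=a[slow] dup → fast++
(s=1,f=5) a[fast]=7≠a[slow]=5 write a[2]=7 → slow++,fast++
(s=2,f=6) a[fast]=8≠a[slow]=7 write a[3]=8 → slow++,fast++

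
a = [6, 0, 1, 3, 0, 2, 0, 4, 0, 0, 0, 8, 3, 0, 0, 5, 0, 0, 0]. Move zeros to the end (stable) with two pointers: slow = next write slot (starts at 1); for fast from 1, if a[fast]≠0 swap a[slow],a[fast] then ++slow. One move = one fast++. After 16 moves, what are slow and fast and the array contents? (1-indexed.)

(s=1,f=1) a[fast]=6≠0 swap→a[1]=6 → slow++,fast++
(s=2,f=2) a[fast]=0 → fast++
(s=2,f=3) a[fast]=1≠0 swap→a[2]=1 → slow++,fast++
(s=3,f=4) a[fast]=3≠0 swap→a[3]=3 → slow++,fast++
(s=4,f=5) a[fast]=0 → fast++
(s=4,f=6) a[fast]=2≠0 swap→a[4]=2 → slow++,fast++
(s=5,f=7) a[fast]=0 → fast++
(s=5,f=8) a[fast]=4≠0 swap→a[5]=4 → slow++,fast++
(s=6,f=9) a[fast]=0 → fast++
(s=6,f=10) a[fast]=0 → fast++
(s=6,f=11) a[fast]=0 → fast++
(s=6,f=12) a[fast]=8≠0 swap→a[6]=8 → slow++,fast++
(s=7,f=13) a[fast]=3≠0 swap→a[7]=3 → slow++,fast++
(s=8,f=14) a[fast]=0 → fast++
(s=8,f=15) a[fast]=0 → fast++
(s=8,f=16) a[fast]=5≠0 swap→a[8]=5 → slow++,fast++

slow=9, fast=17, a=[6, 1, 3, 2, 4, 8, 3, 5, 0, 0, 0, 0, 0, 0, 0, 0, 0, 0, 0]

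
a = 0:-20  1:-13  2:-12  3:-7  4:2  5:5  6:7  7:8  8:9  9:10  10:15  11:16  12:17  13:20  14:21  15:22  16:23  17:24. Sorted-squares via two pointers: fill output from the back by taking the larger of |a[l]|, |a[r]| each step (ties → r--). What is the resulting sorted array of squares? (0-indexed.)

[4, 25, 49, 49, 64, 81, 100, 144, 169, 225, 256, 289, 400, 400, 441, 484, 529, 576]

[0,17] |-20|<=|24| out[17]=576 → r--
[0,16] |-20|<=|23| out[16]=529 → r--
[0,15] |-20|<=|22| out[15]=484 → r--
[0,14] |-20|<=|21| out[14]=441 → r--
[0,13] |-20|<=|20| out[13]=400 → r--
[0,12] |-20|>|17| out[12]=400 → l++
[1,12] |-13|<=|17| out[11]=289 → r--
[1,11] |-13|<=|16| out[10]=256 → r--
[1,10] |-13|<=|15| out[9]=225 → r--
[1,9] |-13|>|10| out[8]=169 → l++
[2,9] |-12|>|10| out[7]=144 → l++
[3,9] |-7|<=|10| out[6]=100 → r--
[3,8] |-7|<=|9| out[5]=81 → r--
[3,7] |-7|<=|8| out[4]=64 → r--
[3,6] |-7|<=|7| out[3]=49 → r--
[3,5] |-7|>|5| out[2]=49 → l++
[4,5] |2|<=|5| out[1]=25 → r--
[4,4] |2|<=|2| out[0]=4 → r--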